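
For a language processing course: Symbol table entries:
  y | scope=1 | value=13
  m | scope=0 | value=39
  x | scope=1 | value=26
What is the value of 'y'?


Searching symbol table for 'y':
  y | scope=1 | value=13 <- MATCH
  m | scope=0 | value=39
  x | scope=1 | value=26
Found 'y' at scope 1 with value 13

13


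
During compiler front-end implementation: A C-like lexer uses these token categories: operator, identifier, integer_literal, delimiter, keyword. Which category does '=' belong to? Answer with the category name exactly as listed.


Token: '='
Checking categories:
  identifier: no
  integer_literal: no
  operator: YES
  keyword: no
  delimiter: no
Category: operator

operator


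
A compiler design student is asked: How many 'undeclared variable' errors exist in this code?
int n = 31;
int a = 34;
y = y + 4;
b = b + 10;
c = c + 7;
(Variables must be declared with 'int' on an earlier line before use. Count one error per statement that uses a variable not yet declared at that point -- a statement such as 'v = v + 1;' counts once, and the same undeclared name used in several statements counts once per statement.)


Scanning code line by line:
  Line 1: declare 'n' -> declared = ['n']
  Line 2: declare 'a' -> declared = ['a', 'n']
  Line 3: use 'y' -> ERROR (undeclared)
  Line 4: use 'b' -> ERROR (undeclared)
  Line 5: use 'c' -> ERROR (undeclared)
Total undeclared variable errors: 3

3


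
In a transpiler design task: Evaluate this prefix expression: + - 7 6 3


Parsing prefix expression: + - 7 6 3
Step 1: Innermost operation '- 7 6'
  7 - 6 = 1
Step 2: Outer operation '+ [1] 3'
  1 + 3 = 4

4


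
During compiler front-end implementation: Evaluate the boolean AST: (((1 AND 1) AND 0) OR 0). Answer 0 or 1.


Step 1: Evaluate inner node
  1 AND 1 = 1
Step 2: Evaluate next node
  1 AND 0 = 0
Step 3: Evaluate root node
  0 OR 0 = 0

0


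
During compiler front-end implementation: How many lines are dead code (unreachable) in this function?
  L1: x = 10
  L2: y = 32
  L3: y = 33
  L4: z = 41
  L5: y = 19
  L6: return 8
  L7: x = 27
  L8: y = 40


Analyzing control flow:
  L1: reachable (before return)
  L2: reachable (before return)
  L3: reachable (before return)
  L4: reachable (before return)
  L5: reachable (before return)
  L6: reachable (return statement)
  L7: DEAD (after return at L6)
  L8: DEAD (after return at L6)
Return at L6, total lines = 8
Dead lines: L7 through L8
Count: 2

2


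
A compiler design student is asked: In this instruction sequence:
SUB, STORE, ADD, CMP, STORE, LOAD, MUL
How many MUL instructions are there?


Scanning instruction sequence for MUL:
  Position 1: SUB
  Position 2: STORE
  Position 3: ADD
  Position 4: CMP
  Position 5: STORE
  Position 6: LOAD
  Position 7: MUL <- MATCH
Matches at positions: [7]
Total MUL count: 1

1


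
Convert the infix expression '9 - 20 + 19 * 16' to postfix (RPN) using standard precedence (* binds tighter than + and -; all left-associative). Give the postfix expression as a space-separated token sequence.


Applying the shunting-yard algorithm:
  Operand 9 -> output
  Push '-' onto operator stack -> op-stack: [-]
  Operand 20 -> output
  See '+' (prec 1); top '-' (prec 1) >= it -> pop '-' to output
  Push '+' onto operator stack -> op-stack: [+]
  Operand 19 -> output
  Push '*' onto operator stack -> op-stack: [+, *]
  Operand 16 -> output
  End of input: pop '*' to output
  End of input: pop '+' to output
Postfix result: 9 20 - 19 16 * +

9 20 - 19 16 * +


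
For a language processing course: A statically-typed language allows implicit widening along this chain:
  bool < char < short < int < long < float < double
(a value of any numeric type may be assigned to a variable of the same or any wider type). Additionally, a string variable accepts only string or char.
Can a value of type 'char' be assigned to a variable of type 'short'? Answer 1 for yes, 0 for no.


Target variable type: short
Source value type: char
Numeric ranks: char=1, short=2
Widening allowed iff rank(source) <= rank(target): 1 <= 2? Yes
Result: 1

1


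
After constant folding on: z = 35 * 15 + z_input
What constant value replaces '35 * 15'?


Identifying constant sub-expression:
  Original: z = 35 * 15 + z_input
  35 and 15 are both compile-time constants
  Evaluating: 35 * 15 = 525
  After folding: z = 525 + z_input

525


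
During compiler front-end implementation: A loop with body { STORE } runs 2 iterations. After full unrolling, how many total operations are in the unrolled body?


Loop body operations: STORE (1 op per iteration)
Unrolling 2 iterations:
  Iteration 1: STORE (1 ops)
  Iteration 2: STORE (1 ops)
Total: 2 iterations * 1 ops/iter = 2 operations

2


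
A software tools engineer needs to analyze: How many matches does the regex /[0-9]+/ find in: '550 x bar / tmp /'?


Pattern: /[0-9]+/ (int literals)
Input: '550 x bar / tmp /'
Scanning for matches:
  Match 1: '550'
Total matches: 1

1


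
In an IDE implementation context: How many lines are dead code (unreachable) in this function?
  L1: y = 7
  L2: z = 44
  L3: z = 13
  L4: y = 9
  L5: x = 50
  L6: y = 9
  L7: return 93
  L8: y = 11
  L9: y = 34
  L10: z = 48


Analyzing control flow:
  L1: reachable (before return)
  L2: reachable (before return)
  L3: reachable (before return)
  L4: reachable (before return)
  L5: reachable (before return)
  L6: reachable (before return)
  L7: reachable (return statement)
  L8: DEAD (after return at L7)
  L9: DEAD (after return at L7)
  L10: DEAD (after return at L7)
Return at L7, total lines = 10
Dead lines: L8 through L10
Count: 3

3


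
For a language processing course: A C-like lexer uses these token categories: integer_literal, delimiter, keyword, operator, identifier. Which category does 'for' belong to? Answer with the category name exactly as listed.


Token: 'for'
Checking categories:
  identifier: no
  integer_literal: no
  operator: no
  keyword: YES
  delimiter: no
Category: keyword

keyword


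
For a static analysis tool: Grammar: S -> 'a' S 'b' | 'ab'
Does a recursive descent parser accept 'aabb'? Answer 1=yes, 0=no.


Grammar accepts strings of the form a^n b^n (n >= 1)
Word: 'aabb'
Counting: 2 a's and 2 b's
Check: 2 == 2? Yes
Derivation (S -> aSb applied 1 time(s), then S -> ab): S => aSb => aabb
Accepted

1


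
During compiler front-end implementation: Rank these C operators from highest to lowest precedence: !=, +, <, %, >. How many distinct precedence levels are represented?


Looking up precedence for each operator:
  != -> precedence 3
  + -> precedence 5
  < -> precedence 4
  % -> precedence 6
  > -> precedence 4
Sorted highest to lowest: %, +, <, >, !=
Distinct precedence values: [6, 5, 4, 3]
Number of distinct levels: 4

4


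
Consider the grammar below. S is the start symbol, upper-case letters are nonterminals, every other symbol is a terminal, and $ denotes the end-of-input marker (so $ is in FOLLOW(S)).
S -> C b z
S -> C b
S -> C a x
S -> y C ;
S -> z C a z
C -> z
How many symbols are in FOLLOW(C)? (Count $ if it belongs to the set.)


S is the start symbol and does not occur in any rule body, so FOLLOW(S) = {$}.
Examining every occurrence of C in a rule body:
  S -> C b z : C is followed by terminal 'b' -> add 'b'
  S -> C b : C is followed by terminal 'b' -> add 'b' (already in the set)
  S -> C a x : C is followed by terminal 'a' -> add 'a'
  S -> y C ; : C is followed by terminal ';' -> add ';'
  S -> z C a z : C is followed by terminal 'a' -> add 'a' (already in the set)
  C -> z : C does not occur in the body -> contributes nothing
FOLLOW(C) = {;, a, b}
Count: 3

3


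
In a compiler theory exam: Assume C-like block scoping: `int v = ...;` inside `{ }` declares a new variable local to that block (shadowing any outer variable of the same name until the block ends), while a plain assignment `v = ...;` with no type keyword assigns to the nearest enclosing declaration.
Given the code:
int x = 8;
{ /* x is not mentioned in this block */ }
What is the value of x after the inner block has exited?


Analyzing scoping rules:
Outer scope: declares x = 8
Inner block: x is neither redeclared nor assigned -> unchanged
After the block -> 8
Result: 8

8


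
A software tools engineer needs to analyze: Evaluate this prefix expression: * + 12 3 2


Parsing prefix expression: * + 12 3 2
Step 1: Innermost operation '+ 12 3'
  12 + 3 = 15
Step 2: Outer operation '* [15] 2'
  15 * 2 = 30

30


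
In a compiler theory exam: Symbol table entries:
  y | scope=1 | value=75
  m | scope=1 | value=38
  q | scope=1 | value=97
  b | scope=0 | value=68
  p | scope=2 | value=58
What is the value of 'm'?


Searching symbol table for 'm':
  y | scope=1 | value=75
  m | scope=1 | value=38 <- MATCH
  q | scope=1 | value=97
  b | scope=0 | value=68
  p | scope=2 | value=58
Found 'm' at scope 1 with value 38

38


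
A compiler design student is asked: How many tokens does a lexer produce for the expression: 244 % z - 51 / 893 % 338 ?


Scanning '244 % z - 51 / 893 % 338'
Token 1: '244' -> integer_literal
Token 2: '%' -> operator
Token 3: 'z' -> identifier
Token 4: '-' -> operator
Token 5: '51' -> integer_literal
Token 6: '/' -> operator
Token 7: '893' -> integer_literal
Token 8: '%' -> operator
Token 9: '338' -> integer_literal
Total tokens: 9

9


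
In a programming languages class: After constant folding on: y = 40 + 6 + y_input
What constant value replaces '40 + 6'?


Identifying constant sub-expression:
  Original: y = 40 + 6 + y_input
  40 and 6 are both compile-time constants
  Evaluating: 40 + 6 = 46
  After folding: y = 46 + y_input

46


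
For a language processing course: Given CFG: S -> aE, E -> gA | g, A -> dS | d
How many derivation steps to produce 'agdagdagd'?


Grammar: S -> aE, E -> gA | g, A -> dS | d
Deriving 'agdagdagd':
Step 1: S -> aE => aE
Step 2: E -> gA => agA
Step 3: A -> dS => agdS
Step 4: S -> aE => agdaE
Step 5: E -> gA => agdagA
Step 6: A -> dS => agdagdS
Step 7: S -> aE => agdagdaE
Step 8: E -> gA => agdagdagA
Step 9: A -> d => agdagdagd
Total derivation steps: 9

9


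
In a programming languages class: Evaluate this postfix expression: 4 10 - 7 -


Processing tokens left to right:
Push 4, Push 10
Pop 4 and 10, compute 4 - 10 = -6, push -6
Push 7
Pop -6 and 7, compute -6 - 7 = -13, push -13
Stack result: -13

-13


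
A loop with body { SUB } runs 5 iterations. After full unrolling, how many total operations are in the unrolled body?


Loop body operations: SUB (1 op per iteration)
Unrolling 5 iterations:
  Iteration 1: SUB (1 ops)
  Iteration 2: SUB (1 ops)
  Iteration 3: SUB (1 ops)
  Iteration 4: SUB (1 ops)
  Iteration 5: SUB (1 ops)
Total: 5 iterations * 1 ops/iter = 5 operations

5


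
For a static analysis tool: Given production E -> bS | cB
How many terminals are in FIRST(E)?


Production: E -> bS | cB
Examining each alternative for leading terminals:
  E -> bS : first terminal = 'b'
  E -> cB : first terminal = 'c'
FIRST(E) = {b, c}
Count: 2

2


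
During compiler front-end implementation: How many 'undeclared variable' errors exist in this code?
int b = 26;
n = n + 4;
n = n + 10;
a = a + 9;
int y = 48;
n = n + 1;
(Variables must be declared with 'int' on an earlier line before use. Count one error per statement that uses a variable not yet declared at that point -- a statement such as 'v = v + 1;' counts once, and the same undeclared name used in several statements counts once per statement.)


Scanning code line by line:
  Line 1: declare 'b' -> declared = ['b']
  Line 2: use 'n' -> ERROR (undeclared)
  Line 3: use 'n' -> ERROR (undeclared)
  Line 4: use 'a' -> ERROR (undeclared)
  Line 5: declare 'y' -> declared = ['b', 'y']
  Line 6: use 'n' -> ERROR (undeclared)
Total undeclared variable errors: 4

4


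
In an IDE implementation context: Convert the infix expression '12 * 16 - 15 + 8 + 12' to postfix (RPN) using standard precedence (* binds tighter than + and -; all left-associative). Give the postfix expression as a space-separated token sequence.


Applying the shunting-yard algorithm:
  Operand 12 -> output
  Push '*' onto operator stack -> op-stack: [*]
  Operand 16 -> output
  See '-' (prec 1); top '*' (prec 2) >= it -> pop '*' to output
  Push '-' onto operator stack -> op-stack: [-]
  Operand 15 -> output
  See '+' (prec 1); top '-' (prec 1) >= it -> pop '-' to output
  Push '+' onto operator stack -> op-stack: [+]
  Operand 8 -> output
  See '+' (prec 1); top '+' (prec 1) >= it -> pop '+' to output
  Push '+' onto operator stack -> op-stack: [+]
  Operand 12 -> output
  End of input: pop '+' to output
Postfix result: 12 16 * 15 - 8 + 12 +

12 16 * 15 - 8 + 12 +


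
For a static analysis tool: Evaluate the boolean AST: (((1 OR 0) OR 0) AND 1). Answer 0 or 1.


Step 1: Evaluate inner node
  1 OR 0 = 1
Step 2: Evaluate next node
  1 OR 0 = 1
Step 3: Evaluate root node
  1 AND 1 = 1

1


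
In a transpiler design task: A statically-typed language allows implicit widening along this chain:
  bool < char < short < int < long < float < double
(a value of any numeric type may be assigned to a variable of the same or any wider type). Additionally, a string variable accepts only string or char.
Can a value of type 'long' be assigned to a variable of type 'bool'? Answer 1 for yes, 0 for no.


Target variable type: bool
Source value type: long
Numeric ranks: long=4, bool=0
Widening allowed iff rank(source) <= rank(target): 4 <= 0? No
Result: 0

0


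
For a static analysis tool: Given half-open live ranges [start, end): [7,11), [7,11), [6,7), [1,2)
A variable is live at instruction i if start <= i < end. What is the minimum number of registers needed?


Live ranges:
  Var0: [7, 11)
  Var1: [7, 11)
  Var2: [6, 7)
  Var3: [1, 2)
Sweep-line events (position, delta, active):
  pos=1 start -> active=1
  pos=2 end -> active=0
  pos=6 start -> active=1
  pos=7 end -> active=0
  pos=7 start -> active=1
  pos=7 start -> active=2
  pos=11 end -> active=1
  pos=11 end -> active=0
Maximum simultaneous active: 2
Minimum registers needed: 2

2


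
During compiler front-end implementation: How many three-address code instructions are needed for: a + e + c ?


Expression: a + e + c
Generating three-address code (respecting * over +/- precedence):
  Instruction 1: t1 = a + e
  Instruction 2: t2 = t1 + c
Total instructions: 2

2


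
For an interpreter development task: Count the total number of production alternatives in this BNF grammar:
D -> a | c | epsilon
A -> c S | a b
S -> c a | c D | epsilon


Counting alternatives per rule:
  D: 3 alternative(s)
  A: 2 alternative(s)
  S: 3 alternative(s)
Sum: 3 + 2 + 3 = 8

8


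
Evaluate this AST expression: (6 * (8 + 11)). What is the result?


Expression: (6 * (8 + 11))
Evaluating step by step:
  8 + 11 = 19
  6 * 19 = 114
Result: 114

114


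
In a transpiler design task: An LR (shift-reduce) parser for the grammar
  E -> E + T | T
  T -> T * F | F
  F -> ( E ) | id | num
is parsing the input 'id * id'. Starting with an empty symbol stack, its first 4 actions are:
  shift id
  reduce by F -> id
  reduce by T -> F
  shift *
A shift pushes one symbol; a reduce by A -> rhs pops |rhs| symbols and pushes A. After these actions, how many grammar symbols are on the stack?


Tracking the symbol stack through each action:
  Action 1: shift 'id' : push -> stack = [id] (size 1)
  Action 2: reduce by F -> id : pop 1, push F -> stack = [F] (size 1)
  Action 3: reduce by T -> F : pop 1, push T -> stack = [T] (size 1)
  Action 4: shift '*' : push -> stack = [T, *] (size 2)
Final stack size: 2

2


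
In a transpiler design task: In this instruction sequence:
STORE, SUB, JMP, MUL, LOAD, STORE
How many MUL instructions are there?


Scanning instruction sequence for MUL:
  Position 1: STORE
  Position 2: SUB
  Position 3: JMP
  Position 4: MUL <- MATCH
  Position 5: LOAD
  Position 6: STORE
Matches at positions: [4]
Total MUL count: 1

1


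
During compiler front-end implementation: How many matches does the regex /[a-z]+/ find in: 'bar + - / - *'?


Pattern: /[a-z]+/ (identifiers)
Input: 'bar + - / - *'
Scanning for matches:
  Match 1: 'bar'
Total matches: 1

1


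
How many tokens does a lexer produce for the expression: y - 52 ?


Scanning 'y - 52'
Token 1: 'y' -> identifier
Token 2: '-' -> operator
Token 3: '52' -> integer_literal
Total tokens: 3

3


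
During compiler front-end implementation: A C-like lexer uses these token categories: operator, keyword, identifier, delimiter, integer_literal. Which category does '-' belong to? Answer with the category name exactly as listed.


Token: '-'
Checking categories:
  identifier: no
  integer_literal: no
  operator: YES
  keyword: no
  delimiter: no
Category: operator

operator


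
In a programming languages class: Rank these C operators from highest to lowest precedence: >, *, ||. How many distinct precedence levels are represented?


Looking up precedence for each operator:
  > -> precedence 4
  * -> precedence 6
  || -> precedence 1
Sorted highest to lowest: *, >, ||
Distinct precedence values: [6, 4, 1]
Number of distinct levels: 3

3


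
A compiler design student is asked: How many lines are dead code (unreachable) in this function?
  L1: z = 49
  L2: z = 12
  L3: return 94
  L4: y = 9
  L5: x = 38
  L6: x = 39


Analyzing control flow:
  L1: reachable (before return)
  L2: reachable (before return)
  L3: reachable (return statement)
  L4: DEAD (after return at L3)
  L5: DEAD (after return at L3)
  L6: DEAD (after return at L3)
Return at L3, total lines = 6
Dead lines: L4 through L6
Count: 3

3


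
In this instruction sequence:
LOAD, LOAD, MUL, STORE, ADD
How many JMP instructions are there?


Scanning instruction sequence for JMP:
  Position 1: LOAD
  Position 2: LOAD
  Position 3: MUL
  Position 4: STORE
  Position 5: ADD
Matches at positions: []
Total JMP count: 0

0


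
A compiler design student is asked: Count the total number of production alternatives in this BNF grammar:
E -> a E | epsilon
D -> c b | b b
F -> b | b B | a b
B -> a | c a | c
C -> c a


Counting alternatives per rule:
  E: 2 alternative(s)
  D: 2 alternative(s)
  F: 3 alternative(s)
  B: 3 alternative(s)
  C: 1 alternative(s)
Sum: 2 + 2 + 3 + 3 + 1 = 11

11


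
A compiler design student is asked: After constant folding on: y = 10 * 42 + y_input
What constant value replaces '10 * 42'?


Identifying constant sub-expression:
  Original: y = 10 * 42 + y_input
  10 and 42 are both compile-time constants
  Evaluating: 10 * 42 = 420
  After folding: y = 420 + y_input

420


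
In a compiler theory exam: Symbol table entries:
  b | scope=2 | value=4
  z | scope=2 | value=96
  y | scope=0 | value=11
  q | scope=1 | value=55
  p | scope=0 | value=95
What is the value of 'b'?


Searching symbol table for 'b':
  b | scope=2 | value=4 <- MATCH
  z | scope=2 | value=96
  y | scope=0 | value=11
  q | scope=1 | value=55
  p | scope=0 | value=95
Found 'b' at scope 2 with value 4

4


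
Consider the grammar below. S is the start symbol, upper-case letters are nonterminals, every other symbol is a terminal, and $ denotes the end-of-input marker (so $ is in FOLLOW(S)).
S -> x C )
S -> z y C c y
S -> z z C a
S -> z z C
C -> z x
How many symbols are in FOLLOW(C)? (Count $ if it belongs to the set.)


S is the start symbol and does not occur in any rule body, so FOLLOW(S) = {$}.
Examining every occurrence of C in a rule body:
  S -> x C ) : C is followed by terminal ')' -> add ')'
  S -> z y C c y : C is followed by terminal 'c' -> add 'c'
  S -> z z C a : C is followed by terminal 'a' -> add 'a'
  S -> z z C : C is at the right end -> add FOLLOW(S) = {$}
  C -> z x : C does not occur in the body -> contributes nothing
FOLLOW(C) = {), a, c, $}
Count: 4

4


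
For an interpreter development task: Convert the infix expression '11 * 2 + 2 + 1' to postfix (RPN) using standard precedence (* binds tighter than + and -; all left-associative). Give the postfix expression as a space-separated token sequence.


Applying the shunting-yard algorithm:
  Operand 11 -> output
  Push '*' onto operator stack -> op-stack: [*]
  Operand 2 -> output
  See '+' (prec 1); top '*' (prec 2) >= it -> pop '*' to output
  Push '+' onto operator stack -> op-stack: [+]
  Operand 2 -> output
  See '+' (prec 1); top '+' (prec 1) >= it -> pop '+' to output
  Push '+' onto operator stack -> op-stack: [+]
  Operand 1 -> output
  End of input: pop '+' to output
Postfix result: 11 2 * 2 + 1 +

11 2 * 2 + 1 +


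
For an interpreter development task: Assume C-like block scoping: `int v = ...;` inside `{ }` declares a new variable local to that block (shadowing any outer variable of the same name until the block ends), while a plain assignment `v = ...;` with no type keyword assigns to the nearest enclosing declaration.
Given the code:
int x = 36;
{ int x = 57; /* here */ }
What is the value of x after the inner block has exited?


Analyzing scoping rules:
Outer scope: declares x = 36
Inner block: 'int x = 57;' declares a NEW x that shadows the outer one
When the block exits the inner x goes out of scope; the outer x was never modified -> 36
Result: 36

36


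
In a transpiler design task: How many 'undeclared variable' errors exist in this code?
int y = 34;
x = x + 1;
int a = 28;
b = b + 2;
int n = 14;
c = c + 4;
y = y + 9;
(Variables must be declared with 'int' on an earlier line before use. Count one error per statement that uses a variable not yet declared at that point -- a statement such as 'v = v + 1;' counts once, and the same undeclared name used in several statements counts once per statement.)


Scanning code line by line:
  Line 1: declare 'y' -> declared = ['y']
  Line 2: use 'x' -> ERROR (undeclared)
  Line 3: declare 'a' -> declared = ['a', 'y']
  Line 4: use 'b' -> ERROR (undeclared)
  Line 5: declare 'n' -> declared = ['a', 'n', 'y']
  Line 6: use 'c' -> ERROR (undeclared)
  Line 7: use 'y' -> OK (declared)
Total undeclared variable errors: 3

3


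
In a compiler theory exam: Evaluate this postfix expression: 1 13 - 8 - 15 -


Processing tokens left to right:
Push 1, Push 13
Pop 1 and 13, compute 1 - 13 = -12, push -12
Push 8
Pop -12 and 8, compute -12 - 8 = -20, push -20
Push 15
Pop -20 and 15, compute -20 - 15 = -35, push -35
Stack result: -35

-35


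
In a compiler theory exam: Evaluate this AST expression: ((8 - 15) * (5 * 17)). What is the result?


Expression: ((8 - 15) * (5 * 17))
Evaluating step by step:
  8 - 15 = -7
  5 * 17 = 85
  -7 * 85 = -595
Result: -595

-595


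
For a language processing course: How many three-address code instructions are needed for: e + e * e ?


Expression: e + e * e
Generating three-address code (respecting * over +/- precedence):
  Instruction 1: t1 = e * e
  Instruction 2: t2 = e + t1
Total instructions: 2

2


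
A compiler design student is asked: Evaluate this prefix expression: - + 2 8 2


Parsing prefix expression: - + 2 8 2
Step 1: Innermost operation '+ 2 8'
  2 + 8 = 10
Step 2: Outer operation '- [10] 2'
  10 - 2 = 8

8


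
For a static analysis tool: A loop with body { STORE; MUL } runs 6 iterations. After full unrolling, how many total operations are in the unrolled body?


Loop body operations: STORE, MUL (2 ops per iteration)
Unrolling 6 iterations:
  Iteration 1: STORE, MUL (2 ops)
  Iteration 2: STORE, MUL (2 ops)
  Iteration 3: STORE, MUL (2 ops)
  Iteration 4: STORE, MUL (2 ops)
  Iteration 5: STORE, MUL (2 ops)
  Iteration 6: STORE, MUL (2 ops)
Total: 6 iterations * 2 ops/iter = 12 operations

12


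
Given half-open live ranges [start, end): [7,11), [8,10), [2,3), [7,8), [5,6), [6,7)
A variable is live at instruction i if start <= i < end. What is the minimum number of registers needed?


Live ranges:
  Var0: [7, 11)
  Var1: [8, 10)
  Var2: [2, 3)
  Var3: [7, 8)
  Var4: [5, 6)
  Var5: [6, 7)
Sweep-line events (position, delta, active):
  pos=2 start -> active=1
  pos=3 end -> active=0
  pos=5 start -> active=1
  pos=6 end -> active=0
  pos=6 start -> active=1
  pos=7 end -> active=0
  pos=7 start -> active=1
  pos=7 start -> active=2
  pos=8 end -> active=1
  pos=8 start -> active=2
  pos=10 end -> active=1
  pos=11 end -> active=0
Maximum simultaneous active: 2
Minimum registers needed: 2

2


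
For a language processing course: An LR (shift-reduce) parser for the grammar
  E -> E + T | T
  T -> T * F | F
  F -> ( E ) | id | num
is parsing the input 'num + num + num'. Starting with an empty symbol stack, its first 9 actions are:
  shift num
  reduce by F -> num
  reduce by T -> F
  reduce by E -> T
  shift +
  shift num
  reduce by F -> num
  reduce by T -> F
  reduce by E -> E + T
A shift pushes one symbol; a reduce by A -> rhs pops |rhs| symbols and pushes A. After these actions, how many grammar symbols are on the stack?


Tracking the symbol stack through each action:
  Action 1: shift 'num' : push -> stack = [num] (size 1)
  Action 2: reduce by F -> num : pop 1, push F -> stack = [F] (size 1)
  Action 3: reduce by T -> F : pop 1, push T -> stack = [T] (size 1)
  Action 4: reduce by E -> T : pop 1, push E -> stack = [E] (size 1)
  Action 5: shift '+' : push -> stack = [E, +] (size 2)
  Action 6: shift 'num' : push -> stack = [E, +, num] (size 3)
  Action 7: reduce by F -> num : pop 1, push F -> stack = [E, +, F] (size 3)
  Action 8: reduce by T -> F : pop 1, push T -> stack = [E, +, T] (size 3)
  Action 9: reduce by E -> E + T : pop 3, push E -> stack = [E] (size 1)
Final stack size: 1

1


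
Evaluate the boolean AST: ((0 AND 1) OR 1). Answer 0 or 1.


Step 1: Evaluate inner node
  0 AND 1 = 0
Step 2: Evaluate root node
  0 OR 1 = 1

1


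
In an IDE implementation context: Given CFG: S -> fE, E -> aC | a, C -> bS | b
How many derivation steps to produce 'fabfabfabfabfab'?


Grammar: S -> fE, E -> aC | a, C -> bS | b
Deriving 'fabfabfabfabfab':
Step 1: S -> fE => fE
Step 2: E -> aC => faC
Step 3: C -> bS => fabS
Step 4: S -> fE => fabfE
Step 5: E -> aC => fabfaC
Step 6: C -> bS => fabfabS
Step 7: S -> fE => fabfabfE
Step 8: E -> aC => fabfabfaC
Step 9: C -> bS => fabfabfabS
Step 10: S -> fE => fabfabfabfE
Step 11: E -> aC => fabfabfabfaC
Step 12: C -> bS => fabfabfabfabS
Step 13: S -> fE => fabfabfabfabfE
Step 14: E -> aC => fabfabfabfabfaC
Step 15: C -> b => fabfabfabfabfab
Total derivation steps: 15

15


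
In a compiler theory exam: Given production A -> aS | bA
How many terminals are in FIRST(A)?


Production: A -> aS | bA
Examining each alternative for leading terminals:
  A -> aS : first terminal = 'a'
  A -> bA : first terminal = 'b'
FIRST(A) = {a, b}
Count: 2

2


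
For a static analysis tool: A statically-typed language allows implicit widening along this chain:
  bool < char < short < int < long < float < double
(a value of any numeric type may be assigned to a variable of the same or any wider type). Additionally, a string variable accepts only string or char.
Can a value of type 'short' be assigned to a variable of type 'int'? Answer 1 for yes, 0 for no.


Target variable type: int
Source value type: short
Numeric ranks: short=2, int=3
Widening allowed iff rank(source) <= rank(target): 2 <= 3? Yes
Result: 1

1


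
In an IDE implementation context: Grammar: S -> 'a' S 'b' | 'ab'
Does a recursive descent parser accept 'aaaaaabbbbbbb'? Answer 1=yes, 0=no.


Grammar accepts strings of the form a^n b^n (n >= 1)
Word: 'aaaaaabbbbbbb'
Counting: 6 a's and 7 b's
Check: 6 == 7? No
Mismatch: a-count != b-count
Rejected

0


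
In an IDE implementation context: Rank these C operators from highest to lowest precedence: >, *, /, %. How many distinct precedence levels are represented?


Looking up precedence for each operator:
  > -> precedence 4
  * -> precedence 6
  / -> precedence 6
  % -> precedence 6
Sorted highest to lowest: *, /, %, >
Distinct precedence values: [6, 4]
Number of distinct levels: 2

2


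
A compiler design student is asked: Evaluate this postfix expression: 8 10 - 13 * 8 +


Processing tokens left to right:
Push 8, Push 10
Pop 8 and 10, compute 8 - 10 = -2, push -2
Push 13
Pop -2 and 13, compute -2 * 13 = -26, push -26
Push 8
Pop -26 and 8, compute -26 + 8 = -18, push -18
Stack result: -18

-18


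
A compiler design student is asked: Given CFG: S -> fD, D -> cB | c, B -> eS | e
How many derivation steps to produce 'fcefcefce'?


Grammar: S -> fD, D -> cB | c, B -> eS | e
Deriving 'fcefcefce':
Step 1: S -> fD => fD
Step 2: D -> cB => fcB
Step 3: B -> eS => fceS
Step 4: S -> fD => fcefD
Step 5: D -> cB => fcefcB
Step 6: B -> eS => fcefceS
Step 7: S -> fD => fcefcefD
Step 8: D -> cB => fcefcefcB
Step 9: B -> e => fcefcefce
Total derivation steps: 9

9


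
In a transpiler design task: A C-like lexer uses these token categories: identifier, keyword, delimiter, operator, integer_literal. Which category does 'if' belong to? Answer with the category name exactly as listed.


Token: 'if'
Checking categories:
  identifier: no
  integer_literal: no
  operator: no
  keyword: YES
  delimiter: no
Category: keyword

keyword


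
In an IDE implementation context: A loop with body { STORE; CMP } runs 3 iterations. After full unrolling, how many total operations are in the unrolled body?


Loop body operations: STORE, CMP (2 ops per iteration)
Unrolling 3 iterations:
  Iteration 1: STORE, CMP (2 ops)
  Iteration 2: STORE, CMP (2 ops)
  Iteration 3: STORE, CMP (2 ops)
Total: 3 iterations * 2 ops/iter = 6 operations

6


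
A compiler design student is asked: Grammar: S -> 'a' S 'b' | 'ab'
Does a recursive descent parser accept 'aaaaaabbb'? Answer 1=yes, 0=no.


Grammar accepts strings of the form a^n b^n (n >= 1)
Word: 'aaaaaabbb'
Counting: 6 a's and 3 b's
Check: 6 == 3? No
Mismatch: a-count != b-count
Rejected

0


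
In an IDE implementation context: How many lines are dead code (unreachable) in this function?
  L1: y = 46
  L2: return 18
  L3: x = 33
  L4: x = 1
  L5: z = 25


Analyzing control flow:
  L1: reachable (before return)
  L2: reachable (return statement)
  L3: DEAD (after return at L2)
  L4: DEAD (after return at L2)
  L5: DEAD (after return at L2)
Return at L2, total lines = 5
Dead lines: L3 through L5
Count: 3

3


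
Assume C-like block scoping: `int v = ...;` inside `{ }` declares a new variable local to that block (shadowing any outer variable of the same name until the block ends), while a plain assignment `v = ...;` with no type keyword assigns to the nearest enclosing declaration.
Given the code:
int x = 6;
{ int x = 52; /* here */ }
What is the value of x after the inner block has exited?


Analyzing scoping rules:
Outer scope: declares x = 6
Inner block: 'int x = 52;' declares a NEW x that shadows the outer one
When the block exits the inner x goes out of scope; the outer x was never modified -> 6
Result: 6

6


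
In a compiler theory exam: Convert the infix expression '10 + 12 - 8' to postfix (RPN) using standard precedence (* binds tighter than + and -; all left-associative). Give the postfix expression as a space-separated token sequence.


Applying the shunting-yard algorithm:
  Operand 10 -> output
  Push '+' onto operator stack -> op-stack: [+]
  Operand 12 -> output
  See '-' (prec 1); top '+' (prec 1) >= it -> pop '+' to output
  Push '-' onto operator stack -> op-stack: [-]
  Operand 8 -> output
  End of input: pop '-' to output
Postfix result: 10 12 + 8 -

10 12 + 8 -


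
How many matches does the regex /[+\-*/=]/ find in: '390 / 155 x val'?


Pattern: /[+\-*/=]/ (operators)
Input: '390 / 155 x val'
Scanning for matches:
  Match 1: '/'
Total matches: 1

1


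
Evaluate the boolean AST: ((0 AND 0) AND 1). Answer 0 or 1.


Step 1: Evaluate inner node
  0 AND 0 = 0
Step 2: Evaluate root node
  0 AND 1 = 0

0


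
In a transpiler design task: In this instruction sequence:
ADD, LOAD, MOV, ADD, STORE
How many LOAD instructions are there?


Scanning instruction sequence for LOAD:
  Position 1: ADD
  Position 2: LOAD <- MATCH
  Position 3: MOV
  Position 4: ADD
  Position 5: STORE
Matches at positions: [2]
Total LOAD count: 1

1


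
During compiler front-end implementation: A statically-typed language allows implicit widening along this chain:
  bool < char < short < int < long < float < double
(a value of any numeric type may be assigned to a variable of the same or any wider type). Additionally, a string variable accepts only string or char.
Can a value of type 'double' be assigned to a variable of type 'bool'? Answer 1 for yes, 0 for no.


Target variable type: bool
Source value type: double
Numeric ranks: double=6, bool=0
Widening allowed iff rank(source) <= rank(target): 6 <= 0? No
Result: 0

0


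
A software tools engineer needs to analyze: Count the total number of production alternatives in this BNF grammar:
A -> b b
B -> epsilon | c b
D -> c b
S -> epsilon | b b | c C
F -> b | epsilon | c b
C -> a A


Counting alternatives per rule:
  A: 1 alternative(s)
  B: 2 alternative(s)
  D: 1 alternative(s)
  S: 3 alternative(s)
  F: 3 alternative(s)
  C: 1 alternative(s)
Sum: 1 + 2 + 1 + 3 + 3 + 1 = 11

11


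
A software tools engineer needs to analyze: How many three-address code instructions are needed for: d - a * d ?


Expression: d - a * d
Generating three-address code (respecting * over +/- precedence):
  Instruction 1: t1 = a * d
  Instruction 2: t2 = d - t1
Total instructions: 2

2


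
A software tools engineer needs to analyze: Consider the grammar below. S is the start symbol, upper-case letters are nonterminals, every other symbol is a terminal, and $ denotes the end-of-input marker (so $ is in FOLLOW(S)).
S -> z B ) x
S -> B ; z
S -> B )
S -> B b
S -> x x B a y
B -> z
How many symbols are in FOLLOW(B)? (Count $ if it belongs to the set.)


S is the start symbol and does not occur in any rule body, so FOLLOW(S) = {$}.
Examining every occurrence of B in a rule body:
  S -> z B ) x : B is followed by terminal ')' -> add ')'
  S -> B ; z : B is followed by terminal ';' -> add ';'
  S -> B ) : B is followed by terminal ')' -> add ')' (already in the set)
  S -> B b : B is followed by terminal 'b' -> add 'b'
  S -> x x B a y : B is followed by terminal 'a' -> add 'a'
  B -> z : B does not occur in the body -> contributes nothing
FOLLOW(B) = {), ;, a, b}
Count: 4

4


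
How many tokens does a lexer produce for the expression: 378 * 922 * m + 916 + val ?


Scanning '378 * 922 * m + 916 + val'
Token 1: '378' -> integer_literal
Token 2: '*' -> operator
Token 3: '922' -> integer_literal
Token 4: '*' -> operator
Token 5: 'm' -> identifier
Token 6: '+' -> operator
Token 7: '916' -> integer_literal
Token 8: '+' -> operator
Token 9: 'val' -> identifier
Total tokens: 9

9


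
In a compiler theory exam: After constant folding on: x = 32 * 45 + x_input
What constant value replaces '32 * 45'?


Identifying constant sub-expression:
  Original: x = 32 * 45 + x_input
  32 and 45 are both compile-time constants
  Evaluating: 32 * 45 = 1440
  After folding: x = 1440 + x_input

1440


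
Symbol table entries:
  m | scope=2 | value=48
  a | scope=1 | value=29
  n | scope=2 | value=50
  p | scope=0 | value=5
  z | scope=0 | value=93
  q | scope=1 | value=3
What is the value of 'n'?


Searching symbol table for 'n':
  m | scope=2 | value=48
  a | scope=1 | value=29
  n | scope=2 | value=50 <- MATCH
  p | scope=0 | value=5
  z | scope=0 | value=93
  q | scope=1 | value=3
Found 'n' at scope 2 with value 50

50


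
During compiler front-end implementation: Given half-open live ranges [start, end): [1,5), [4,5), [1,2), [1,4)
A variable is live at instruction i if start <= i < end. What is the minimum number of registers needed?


Live ranges:
  Var0: [1, 5)
  Var1: [4, 5)
  Var2: [1, 2)
  Var3: [1, 4)
Sweep-line events (position, delta, active):
  pos=1 start -> active=1
  pos=1 start -> active=2
  pos=1 start -> active=3
  pos=2 end -> active=2
  pos=4 end -> active=1
  pos=4 start -> active=2
  pos=5 end -> active=1
  pos=5 end -> active=0
Maximum simultaneous active: 3
Minimum registers needed: 3

3


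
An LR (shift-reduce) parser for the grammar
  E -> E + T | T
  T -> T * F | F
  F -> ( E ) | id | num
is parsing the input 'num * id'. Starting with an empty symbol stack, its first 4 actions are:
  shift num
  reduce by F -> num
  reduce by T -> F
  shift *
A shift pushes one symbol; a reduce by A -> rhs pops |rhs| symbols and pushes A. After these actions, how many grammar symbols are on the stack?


Tracking the symbol stack through each action:
  Action 1: shift 'num' : push -> stack = [num] (size 1)
  Action 2: reduce by F -> num : pop 1, push F -> stack = [F] (size 1)
  Action 3: reduce by T -> F : pop 1, push T -> stack = [T] (size 1)
  Action 4: shift '*' : push -> stack = [T, *] (size 2)
Final stack size: 2

2


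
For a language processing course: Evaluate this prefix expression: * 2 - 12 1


Parsing prefix expression: * 2 - 12 1
Step 1: Innermost operation '- 12 1'
  12 - 1 = 11
Step 2: Outer operation '* 2 [11]'
  2 * 11 = 22

22


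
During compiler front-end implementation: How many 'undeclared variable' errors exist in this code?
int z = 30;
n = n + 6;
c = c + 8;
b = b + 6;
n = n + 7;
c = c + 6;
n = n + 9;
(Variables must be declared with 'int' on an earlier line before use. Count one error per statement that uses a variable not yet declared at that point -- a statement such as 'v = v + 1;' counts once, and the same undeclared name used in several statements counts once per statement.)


Scanning code line by line:
  Line 1: declare 'z' -> declared = ['z']
  Line 2: use 'n' -> ERROR (undeclared)
  Line 3: use 'c' -> ERROR (undeclared)
  Line 4: use 'b' -> ERROR (undeclared)
  Line 5: use 'n' -> ERROR (undeclared)
  Line 6: use 'c' -> ERROR (undeclared)
  Line 7: use 'n' -> ERROR (undeclared)
Total undeclared variable errors: 6

6


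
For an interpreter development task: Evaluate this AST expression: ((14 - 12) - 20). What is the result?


Expression: ((14 - 12) - 20)
Evaluating step by step:
  14 - 12 = 2
  2 - 20 = -18
Result: -18

-18


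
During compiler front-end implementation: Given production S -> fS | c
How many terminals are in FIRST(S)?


Production: S -> fS | c
Examining each alternative for leading terminals:
  S -> fS : first terminal = 'f'
  S -> c : first terminal = 'c'
FIRST(S) = {c, f}
Count: 2

2


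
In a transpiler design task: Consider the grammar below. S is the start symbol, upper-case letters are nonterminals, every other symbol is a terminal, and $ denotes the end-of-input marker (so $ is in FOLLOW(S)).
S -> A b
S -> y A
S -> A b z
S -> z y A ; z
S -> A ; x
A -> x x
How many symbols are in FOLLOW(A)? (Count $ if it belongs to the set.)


S is the start symbol and does not occur in any rule body, so FOLLOW(S) = {$}.
Examining every occurrence of A in a rule body:
  S -> A b : A is followed by terminal 'b' -> add 'b'
  S -> y A : A is at the right end -> add FOLLOW(S) = {$}
  S -> A b z : A is followed by terminal 'b' -> add 'b' (already in the set)
  S -> z y A ; z : A is followed by terminal ';' -> add ';'
  S -> A ; x : A is followed by terminal ';' -> add ';' (already in the set)
  A -> x x : A does not occur in the body -> contributes nothing
FOLLOW(A) = {;, b, $}
Count: 3

3


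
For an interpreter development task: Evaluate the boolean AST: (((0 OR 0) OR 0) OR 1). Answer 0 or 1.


Step 1: Evaluate inner node
  0 OR 0 = 0
Step 2: Evaluate next node
  0 OR 0 = 0
Step 3: Evaluate root node
  0 OR 1 = 1

1


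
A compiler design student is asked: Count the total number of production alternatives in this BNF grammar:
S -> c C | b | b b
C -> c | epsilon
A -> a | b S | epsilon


Counting alternatives per rule:
  S: 3 alternative(s)
  C: 2 alternative(s)
  A: 3 alternative(s)
Sum: 3 + 2 + 3 = 8

8


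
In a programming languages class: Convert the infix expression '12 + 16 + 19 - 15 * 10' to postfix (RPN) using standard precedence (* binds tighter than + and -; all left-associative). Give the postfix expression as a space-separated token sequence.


Applying the shunting-yard algorithm:
  Operand 12 -> output
  Push '+' onto operator stack -> op-stack: [+]
  Operand 16 -> output
  See '+' (prec 1); top '+' (prec 1) >= it -> pop '+' to output
  Push '+' onto operator stack -> op-stack: [+]
  Operand 19 -> output
  See '-' (prec 1); top '+' (prec 1) >= it -> pop '+' to output
  Push '-' onto operator stack -> op-stack: [-]
  Operand 15 -> output
  Push '*' onto operator stack -> op-stack: [-, *]
  Operand 10 -> output
  End of input: pop '*' to output
  End of input: pop '-' to output
Postfix result: 12 16 + 19 + 15 10 * -

12 16 + 19 + 15 10 * -
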